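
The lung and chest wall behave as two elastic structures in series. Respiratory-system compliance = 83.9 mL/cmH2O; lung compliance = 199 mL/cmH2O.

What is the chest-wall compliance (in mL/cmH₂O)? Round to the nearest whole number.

145

1/Ccw = 1/Crs − 1/CL.
1/Ccw = 1/83.9 − 1/199 = 0.006894.
Ccw = 145.05 mL/cmH2O.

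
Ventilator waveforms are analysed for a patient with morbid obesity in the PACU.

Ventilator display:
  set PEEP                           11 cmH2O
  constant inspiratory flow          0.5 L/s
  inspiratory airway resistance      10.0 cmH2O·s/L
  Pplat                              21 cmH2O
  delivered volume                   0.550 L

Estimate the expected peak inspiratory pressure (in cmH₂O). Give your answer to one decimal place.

PIP = Pplat + Raw × flow = 21 + 10.0 × 0.5 = 21 + 5.0 = 26.0 cmH2O.

26.0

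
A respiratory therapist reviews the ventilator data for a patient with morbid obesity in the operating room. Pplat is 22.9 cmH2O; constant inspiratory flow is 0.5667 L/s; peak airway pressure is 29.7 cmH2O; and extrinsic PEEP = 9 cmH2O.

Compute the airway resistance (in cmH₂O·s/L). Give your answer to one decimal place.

Raw = (PIP − Pplat) / flow = (29.7 − 22.9) / 0.5667 = 6.8 / 0.5667 = 11.999 cmH2O·s/L.

12.0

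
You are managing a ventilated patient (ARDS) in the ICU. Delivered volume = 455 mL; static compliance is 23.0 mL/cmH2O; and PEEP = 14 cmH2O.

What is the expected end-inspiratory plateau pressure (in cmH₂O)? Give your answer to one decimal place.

33.8

Pplat = PEEP + Vt / Cstat = 14 + 455 / 23.0 = 14 + 19.783 = 33.783 cmH2O.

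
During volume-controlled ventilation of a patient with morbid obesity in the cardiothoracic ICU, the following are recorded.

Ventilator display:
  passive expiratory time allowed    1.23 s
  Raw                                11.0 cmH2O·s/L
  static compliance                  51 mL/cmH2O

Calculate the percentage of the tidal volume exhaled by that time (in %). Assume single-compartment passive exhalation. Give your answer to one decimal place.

τ = R × C = 11.0 × 51 mL/cmH2O = 11.0 × 0.051 L/cmH2O = 0.561 s.
Passive exhalation: V(t)/V₀ = e^(−t/τ) = e^(−1.23/0.561) = 0.1116.
Fraction exhaled = 1 − 0.1116 = 0.8884 → 88.84%.

88.8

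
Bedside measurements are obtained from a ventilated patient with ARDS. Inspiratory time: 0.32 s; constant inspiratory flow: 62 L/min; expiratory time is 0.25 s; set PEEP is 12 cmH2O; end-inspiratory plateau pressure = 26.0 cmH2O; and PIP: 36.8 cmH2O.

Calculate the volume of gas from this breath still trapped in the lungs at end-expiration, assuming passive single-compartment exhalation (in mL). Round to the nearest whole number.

Flow: 62 L/min ÷ 60 = 1.0333 L/s.
Vt = flow × Ti = 1.0333 L/s × 0.32 s × 1000 mL/L = 330.66 mL.
R = (PIP − Pplat)/V̇ = (36.8 − 26.0) / 1.0333 = 10.8/1.0333 = 10.452 cmH2O·s/L.
C = Vt/(Pplat − PEEP) = 330.66 / (26.0 − 12) = 330.66/14.0 = 23.619 mL/cmH2O.
τ = R × C = 10.452 × 0.02362 L/cmH2O = 0.2469 s.
Fraction remaining = e^(−Te/τ) = e^(−0.25/0.2469) = 0.3633.
Trapped volume = 330.66 × 0.3633 = 120.13 mL.

120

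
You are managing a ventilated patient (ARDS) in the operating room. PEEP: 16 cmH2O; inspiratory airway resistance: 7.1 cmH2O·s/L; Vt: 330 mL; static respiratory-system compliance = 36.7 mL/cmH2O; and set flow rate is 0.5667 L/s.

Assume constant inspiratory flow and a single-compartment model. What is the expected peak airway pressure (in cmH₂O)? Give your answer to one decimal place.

29.0

Equation of motion (constant flow): PIP = Vt/C + R·V̇ + PEEP.
PIP = 330/36.7 + 7.1×0.5667 + 16 = 8.992 + 4.024 + 16 = 29.016 cmH2O.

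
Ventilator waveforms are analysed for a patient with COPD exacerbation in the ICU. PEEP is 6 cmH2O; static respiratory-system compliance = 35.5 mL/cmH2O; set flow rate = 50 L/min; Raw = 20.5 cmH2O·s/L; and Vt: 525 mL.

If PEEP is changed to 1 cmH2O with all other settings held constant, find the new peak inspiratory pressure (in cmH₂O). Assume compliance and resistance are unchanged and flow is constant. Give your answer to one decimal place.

32.9

Flow: 50 L/min ÷ 60 = 0.8333 L/s.
PIP = Vt/C + R·V̇ + PEEP (constant-flow equation of motion).
Only the baseline term changes: ΔPIP = ΔPEEP = 1 − 6 = -5.0 cmH2O.
Original PIP = 525/35.5 + 20.5×0.8333 + 6 = 37.871 cmH2O; new PIP = 37.871 + (-5.0) = 32.871 cmH2O.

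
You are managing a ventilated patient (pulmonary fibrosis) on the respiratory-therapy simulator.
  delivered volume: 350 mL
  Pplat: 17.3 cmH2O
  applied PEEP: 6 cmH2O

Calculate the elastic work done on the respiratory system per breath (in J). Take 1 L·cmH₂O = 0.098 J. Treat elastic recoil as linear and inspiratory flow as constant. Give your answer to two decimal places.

Elastic work ≈ ½ × (Pplat − PEEP) × Vt = 0.5 × (17.3 − 6) × 0.350 L = 0.5 × 11.3 × 0.350 = 1.978 L·cmH2O.
× 0.098 J/(L·cmH2O) → 0.1938 J.

0.19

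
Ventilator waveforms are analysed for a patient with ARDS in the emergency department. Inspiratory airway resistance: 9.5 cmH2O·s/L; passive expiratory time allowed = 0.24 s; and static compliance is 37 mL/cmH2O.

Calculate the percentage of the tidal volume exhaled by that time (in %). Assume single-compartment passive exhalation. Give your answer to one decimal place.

49.5

τ = R × C = 9.5 × 37 mL/cmH2O = 9.5 × 0.037 L/cmH2O = 0.3515 s.
Passive exhalation: V(t)/V₀ = e^(−t/τ) = e^(−0.24/0.3515) = 0.5052.
Fraction exhaled = 1 − 0.5052 = 0.4948 → 49.48%.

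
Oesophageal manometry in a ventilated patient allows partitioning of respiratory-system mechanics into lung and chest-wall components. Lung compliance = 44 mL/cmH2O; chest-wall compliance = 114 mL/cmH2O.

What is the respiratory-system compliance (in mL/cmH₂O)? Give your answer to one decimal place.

Lung and chest wall are elastances in series: 1/Crs = 1/CL + 1/Ccw.
1/Crs = 1/44 + 1/114 = 0.0315.
Crs = 31.746 mL/cmH2O.

31.7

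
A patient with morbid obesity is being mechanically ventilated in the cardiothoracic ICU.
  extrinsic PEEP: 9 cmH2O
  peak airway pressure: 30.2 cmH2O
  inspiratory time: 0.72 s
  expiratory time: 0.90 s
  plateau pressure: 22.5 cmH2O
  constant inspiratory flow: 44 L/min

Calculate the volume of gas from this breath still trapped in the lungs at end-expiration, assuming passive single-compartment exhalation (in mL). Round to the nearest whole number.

Flow: 44 L/min ÷ 60 = 0.7333 L/s.
Vt = flow × Ti = 0.7333 L/s × 0.72 s × 1000 mL/L = 527.98 mL.
R = (PIP − Pplat)/V̇ = (30.2 − 22.5) / 0.7333 = 7.7/0.7333 = 10.5 cmH2O·s/L.
C = Vt/(Pplat − PEEP) = 527.98 / (22.5 − 9) = 527.98/13.5 = 39.11 mL/cmH2O.
τ = R × C = 10.5 × 0.03911 L/cmH2O = 0.4107 s.
Fraction remaining = e^(−Te/τ) = e^(−0.90/0.4107) = 0.1118.
Trapped volume = 527.98 × 0.1118 = 59.028 mL.

59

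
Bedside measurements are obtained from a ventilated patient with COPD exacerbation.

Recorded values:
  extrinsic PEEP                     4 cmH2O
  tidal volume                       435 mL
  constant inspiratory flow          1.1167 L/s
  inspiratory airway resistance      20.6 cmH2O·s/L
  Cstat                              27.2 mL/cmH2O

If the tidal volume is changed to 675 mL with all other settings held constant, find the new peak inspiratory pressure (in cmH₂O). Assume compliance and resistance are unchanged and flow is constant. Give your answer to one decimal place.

PIP = Vt/C + R·V̇ + PEEP (constant-flow equation of motion).
Only the elastic term changes: ΔPIP = ΔVt / C = (675 − 435) / 27.2 = 8.824 cmH2O.
Original PIP = 435/27.2 + 20.6×1.1167 + 4 = 42.997 cmH2O; new PIP = 42.997 + (8.824) = 51.821 cmH2O.

51.8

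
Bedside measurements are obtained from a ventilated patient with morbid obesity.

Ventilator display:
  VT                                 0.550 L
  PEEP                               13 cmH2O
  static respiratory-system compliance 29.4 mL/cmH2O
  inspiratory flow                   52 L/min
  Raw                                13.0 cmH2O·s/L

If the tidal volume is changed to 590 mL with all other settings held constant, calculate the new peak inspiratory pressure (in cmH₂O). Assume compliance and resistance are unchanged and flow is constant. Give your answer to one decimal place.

Flow: 52 L/min ÷ 60 = 0.8667 L/s.
PIP = Vt/C + R·V̇ + PEEP (constant-flow equation of motion).
Only the elastic term changes: ΔPIP = ΔVt / C = (590 − 550) / 29.4 = 1.361 cmH2O.
Original PIP = 550/29.4 + 13.0×0.8667 + 13 = 42.975 cmH2O; new PIP = 42.975 + (1.361) = 44.336 cmH2O.

44.3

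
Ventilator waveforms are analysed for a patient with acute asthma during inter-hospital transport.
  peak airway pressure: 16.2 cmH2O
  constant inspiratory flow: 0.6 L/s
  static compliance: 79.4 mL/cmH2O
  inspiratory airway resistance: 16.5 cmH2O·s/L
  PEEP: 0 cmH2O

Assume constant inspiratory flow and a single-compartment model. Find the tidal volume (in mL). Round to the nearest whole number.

500

Equation of motion (constant flow): PIP = Vt/C + R·V̇ + PEEP.
Vt/C = PIP − R·V̇ − PEEP = 16.2 − 9.9 − 0 = 6.3 cmH2O.
Vt = C × 6.3 = 79.4 × 6.3 = 500.22 mL.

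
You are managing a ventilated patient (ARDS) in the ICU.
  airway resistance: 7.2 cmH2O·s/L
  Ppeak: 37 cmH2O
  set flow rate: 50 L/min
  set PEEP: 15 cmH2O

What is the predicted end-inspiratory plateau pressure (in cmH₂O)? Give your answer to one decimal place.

Flow: 50 L/min ÷ 60 = 0.8333 L/s.
Pplat = PIP − Raw × flow = 37 − 7.2 × 0.8333 = 37 − 6.0 = 31.0 cmH2O.

31.0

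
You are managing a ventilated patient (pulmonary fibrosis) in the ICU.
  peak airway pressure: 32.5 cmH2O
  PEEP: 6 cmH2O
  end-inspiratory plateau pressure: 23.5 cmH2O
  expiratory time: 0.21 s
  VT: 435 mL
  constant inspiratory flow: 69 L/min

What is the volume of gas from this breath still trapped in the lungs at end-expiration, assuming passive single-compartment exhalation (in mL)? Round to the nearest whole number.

Flow: 69 L/min ÷ 60 = 1.15 L/s.
R = (PIP − Pplat)/V̇ = (32.5 − 23.5) / 1.15 = 9.0/1.15 = 7.826 cmH2O·s/L.
C = Vt/(Pplat − PEEP) = 435.0 / (23.5 − 6) = 435.0/17.5 = 24.857 mL/cmH2O.
τ = R × C = 7.826 × 0.02486 L/cmH2O = 0.1946 s.
Fraction remaining = e^(−Te/τ) = e^(−0.21/0.1946) = 0.3399.
Trapped volume = 435.0 × 0.3399 = 147.86 mL.

148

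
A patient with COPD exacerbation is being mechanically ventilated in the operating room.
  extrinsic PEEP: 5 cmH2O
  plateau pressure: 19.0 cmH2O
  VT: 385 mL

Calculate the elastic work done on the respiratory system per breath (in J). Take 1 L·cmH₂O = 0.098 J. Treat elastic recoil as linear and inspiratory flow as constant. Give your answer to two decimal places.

Elastic work ≈ ½ × (Pplat − PEEP) × Vt = 0.5 × (19.0 − 5) × 0.385 L = 0.5 × 14.0 × 0.385 = 2.695 L·cmH2O.
× 0.098 J/(L·cmH2O) → 0.2641 J.

0.26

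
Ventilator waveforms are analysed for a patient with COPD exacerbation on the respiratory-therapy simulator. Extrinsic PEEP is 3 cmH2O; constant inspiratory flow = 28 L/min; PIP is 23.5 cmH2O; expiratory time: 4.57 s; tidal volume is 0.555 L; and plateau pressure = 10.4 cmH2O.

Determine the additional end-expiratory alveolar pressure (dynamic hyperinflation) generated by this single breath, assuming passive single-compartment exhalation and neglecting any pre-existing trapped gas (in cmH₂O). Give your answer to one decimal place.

Flow: 28 L/min ÷ 60 = 0.4667 L/s.
R = (PIP − Pplat)/V̇ = (23.5 − 10.4) / 0.4667 = 13.1/0.4667 = 28.069 cmH2O·s/L.
C = Vt/(Pplat − PEEP) = 555.0 / (10.4 − 3) = 555.0/7.4 = 75.0 mL/cmH2O.
τ = R × C = 28.069 × 0.075 L/cmH2O = 2.105 s.
Fraction remaining = e^(−Te/τ) = e^(−4.57/2.105) = 0.1141; trapped volume = 555.0 × 0.1141 = 63.326 mL.
Additional alveolar pressure from trapping ≈ V_trapped / C = 63.326 / 75.0 = 0.8443 cmH2O.

0.8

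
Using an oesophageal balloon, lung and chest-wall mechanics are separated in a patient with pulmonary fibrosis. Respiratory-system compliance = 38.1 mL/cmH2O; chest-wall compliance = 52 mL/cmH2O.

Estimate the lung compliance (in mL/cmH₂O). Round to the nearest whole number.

143

1/CL = 1/Crs − 1/Ccw.
1/CL = 1/38.1 − 1/52 = 0.007016.
CL = 142.53 mL/cmH2O.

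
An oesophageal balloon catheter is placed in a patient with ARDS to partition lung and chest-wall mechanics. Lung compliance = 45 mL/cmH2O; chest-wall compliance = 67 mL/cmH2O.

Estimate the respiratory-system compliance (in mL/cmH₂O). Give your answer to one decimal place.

26.9

Lung and chest wall are elastances in series: 1/Crs = 1/CL + 1/Ccw.
1/Crs = 1/45 + 1/67 = 0.03715.
Crs = 26.918 mL/cmH2O.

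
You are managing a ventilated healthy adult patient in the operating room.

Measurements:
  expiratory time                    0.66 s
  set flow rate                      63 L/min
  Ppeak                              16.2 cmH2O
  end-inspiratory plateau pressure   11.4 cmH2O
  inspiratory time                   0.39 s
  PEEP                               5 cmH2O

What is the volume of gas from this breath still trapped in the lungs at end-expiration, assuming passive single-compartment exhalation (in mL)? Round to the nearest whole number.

Flow: 63 L/min ÷ 60 = 1.05 L/s.
Vt = flow × Ti = 1.05 L/s × 0.39 s × 1000 mL/L = 409.5 mL.
R = (PIP − Pplat)/V̇ = (16.2 − 11.4) / 1.05 = 4.8/1.05 = 4.571 cmH2O·s/L.
C = Vt/(Pplat − PEEP) = 409.5 / (11.4 − 5) = 409.5/6.4 = 63.984 mL/cmH2O.
τ = R × C = 4.571 × 0.06398 L/cmH2O = 0.2925 s.
Fraction remaining = e^(−Te/τ) = e^(−0.66/0.2925) = 0.1047.
Trapped volume = 409.5 × 0.1047 = 42.875 mL.

43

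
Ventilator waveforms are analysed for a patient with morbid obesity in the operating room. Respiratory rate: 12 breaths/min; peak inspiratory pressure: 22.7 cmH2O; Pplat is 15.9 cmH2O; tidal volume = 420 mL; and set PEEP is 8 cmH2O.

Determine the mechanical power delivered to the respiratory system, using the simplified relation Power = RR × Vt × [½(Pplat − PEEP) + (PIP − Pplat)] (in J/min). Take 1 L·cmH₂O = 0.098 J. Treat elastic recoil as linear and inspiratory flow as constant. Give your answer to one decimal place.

Per-breath work = Vt × [½(Pplat−PEEP) + (PIP−Pplat)] = 0.420 × [0.5×7.9 + 6.8] = 0.420 × 10.75 = 4.515 L·cmH2O.
Power = 12 × 4.515 = 54.18 L·cmH2O/min.
× 0.098 J/(L·cmH2O) → 5.31 J/min.

5.3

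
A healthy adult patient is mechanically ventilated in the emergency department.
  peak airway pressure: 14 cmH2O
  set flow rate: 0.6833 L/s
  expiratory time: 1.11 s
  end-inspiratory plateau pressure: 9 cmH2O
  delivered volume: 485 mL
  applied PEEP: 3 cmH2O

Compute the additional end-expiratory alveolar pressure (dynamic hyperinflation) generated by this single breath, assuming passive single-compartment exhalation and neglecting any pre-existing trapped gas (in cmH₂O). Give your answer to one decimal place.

0.9

R = (PIP − Pplat)/V̇ = (14 − 9) / 0.6833 = 5.0/0.6833 = 7.317 cmH2O·s/L.
C = Vt/(Pplat − PEEP) = 485.0 / (9 − 3) = 485.0/6.0 = 80.833 mL/cmH2O.
τ = R × C = 7.317 × 0.08083 L/cmH2O = 0.5914 s.
Fraction remaining = e^(−Te/τ) = e^(−1.11/0.5914) = 0.1531; trapped volume = 485.0 × 0.1531 = 74.254 mL.
Additional alveolar pressure from trapping ≈ V_trapped / C = 74.254 / 80.833 = 0.9186 cmH2O.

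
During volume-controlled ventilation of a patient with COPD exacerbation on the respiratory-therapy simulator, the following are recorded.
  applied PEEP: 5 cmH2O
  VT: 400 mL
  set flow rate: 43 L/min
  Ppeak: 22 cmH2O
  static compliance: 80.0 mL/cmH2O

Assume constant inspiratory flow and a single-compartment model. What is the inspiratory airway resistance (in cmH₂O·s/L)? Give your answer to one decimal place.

16.7

Flow: 43 L/min ÷ 60 = 0.7167 L/s.
Equation of motion (constant flow): PIP = Vt/C + R·V̇ + PEEP.
R·V̇ = PIP − Vt/C − PEEP = 22 − 400/80.0 − 5 = 22 − 5.0 − 5 = 12.0 cmH2O.
R = 12.0 / 0.7167 = 16.743 cmH2O·s/L.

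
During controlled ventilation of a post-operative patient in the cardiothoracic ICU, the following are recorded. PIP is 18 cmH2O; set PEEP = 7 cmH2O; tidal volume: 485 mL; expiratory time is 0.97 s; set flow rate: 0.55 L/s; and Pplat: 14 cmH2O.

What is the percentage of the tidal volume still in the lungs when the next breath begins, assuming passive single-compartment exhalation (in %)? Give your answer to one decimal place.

14.6

R = (PIP − Pplat)/V̇ = (18 − 14) / 0.55 = 4.0/0.55 = 7.273 cmH2O·s/L.
C = Vt/(Pplat − PEEP) = 485.0 / (14 − 7) = 485.0/7.0 = 69.286 mL/cmH2O.
τ = R × C = 7.273 × 0.06929 L/cmH2O = 0.5039 s.
Fraction remaining at end-expiration = e^(−Te/τ) = e^(−0.97/0.5039) = 0.1459 → 14.59%.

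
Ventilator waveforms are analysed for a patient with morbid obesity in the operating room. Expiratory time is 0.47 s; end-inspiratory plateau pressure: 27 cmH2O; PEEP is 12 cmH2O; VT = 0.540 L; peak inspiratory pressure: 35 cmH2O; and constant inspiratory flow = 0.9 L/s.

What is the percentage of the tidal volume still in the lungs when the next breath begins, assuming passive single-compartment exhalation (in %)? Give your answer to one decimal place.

R = (PIP − Pplat)/V̇ = (35 − 27) / 0.9 = 8.0/0.9 = 8.889 cmH2O·s/L.
C = Vt/(Pplat − PEEP) = 540.0 / (27 − 12) = 540.0/15.0 = 36.0 mL/cmH2O.
τ = R × C = 8.889 × 0.036 L/cmH2O = 0.32 s.
Fraction remaining at end-expiration = e^(−Te/τ) = e^(−0.47/0.32) = 0.2302 → 23.02%.

23.0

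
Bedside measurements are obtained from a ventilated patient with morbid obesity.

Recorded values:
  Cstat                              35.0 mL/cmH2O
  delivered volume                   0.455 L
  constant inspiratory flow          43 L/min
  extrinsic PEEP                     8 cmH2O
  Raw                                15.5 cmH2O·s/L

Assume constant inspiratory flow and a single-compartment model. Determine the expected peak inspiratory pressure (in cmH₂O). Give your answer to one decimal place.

Flow: 43 L/min ÷ 60 = 0.7167 L/s.
Equation of motion (constant flow): PIP = Vt/C + R·V̇ + PEEP.
PIP = 455/35.0 + 15.5×0.7167 + 8 = 13.0 + 11.109 + 8 = 32.109 cmH2O.

32.1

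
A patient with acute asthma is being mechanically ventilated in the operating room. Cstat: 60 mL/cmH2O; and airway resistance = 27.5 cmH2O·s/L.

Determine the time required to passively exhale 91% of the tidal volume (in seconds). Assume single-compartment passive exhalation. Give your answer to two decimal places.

3.97

τ = R × C = 27.5 × 60 mL/cmH2O = 27.5 × 0.060 L/cmH2O = 1.65 s.
Exhaled fraction f = 1 − e^(−t/τ) → t = −τ·ln(1 − f) = −1.65·ln(0.09) = 3.973 s.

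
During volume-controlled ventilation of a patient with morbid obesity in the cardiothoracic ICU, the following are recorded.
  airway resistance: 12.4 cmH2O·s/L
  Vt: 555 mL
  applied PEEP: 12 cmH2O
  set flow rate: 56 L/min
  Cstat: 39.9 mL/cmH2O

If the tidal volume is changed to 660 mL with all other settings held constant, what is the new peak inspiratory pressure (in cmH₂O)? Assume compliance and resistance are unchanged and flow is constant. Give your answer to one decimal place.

Flow: 56 L/min ÷ 60 = 0.9333 L/s.
PIP = Vt/C + R·V̇ + PEEP (constant-flow equation of motion).
Only the elastic term changes: ΔPIP = ΔVt / C = (660 − 555) / 39.9 = 2.632 cmH2O.
Original PIP = 555/39.9 + 12.4×0.9333 + 12 = 37.483 cmH2O; new PIP = 37.483 + (2.632) = 40.115 cmH2O.

40.1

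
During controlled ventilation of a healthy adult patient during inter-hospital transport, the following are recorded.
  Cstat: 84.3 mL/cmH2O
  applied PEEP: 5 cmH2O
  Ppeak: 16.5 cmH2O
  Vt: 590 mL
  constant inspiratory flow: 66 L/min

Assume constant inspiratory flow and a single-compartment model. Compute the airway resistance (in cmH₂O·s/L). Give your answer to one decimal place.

4.1

Flow: 66 L/min ÷ 60 = 1.1 L/s.
Equation of motion (constant flow): PIP = Vt/C + R·V̇ + PEEP.
R·V̇ = PIP − Vt/C − PEEP = 16.5 − 590/84.3 − 5 = 16.5 − 6.999 − 5 = 4.501 cmH2O.
R = 4.501 / 1.1 = 4.092 cmH2O·s/L.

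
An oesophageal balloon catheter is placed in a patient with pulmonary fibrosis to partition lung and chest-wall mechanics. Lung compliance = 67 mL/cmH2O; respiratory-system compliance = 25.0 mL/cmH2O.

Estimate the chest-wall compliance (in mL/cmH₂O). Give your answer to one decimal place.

39.9

1/Ccw = 1/Crs − 1/CL.
1/Ccw = 1/25.0 − 1/67 = 0.02507.
Ccw = 39.888 mL/cmH2O.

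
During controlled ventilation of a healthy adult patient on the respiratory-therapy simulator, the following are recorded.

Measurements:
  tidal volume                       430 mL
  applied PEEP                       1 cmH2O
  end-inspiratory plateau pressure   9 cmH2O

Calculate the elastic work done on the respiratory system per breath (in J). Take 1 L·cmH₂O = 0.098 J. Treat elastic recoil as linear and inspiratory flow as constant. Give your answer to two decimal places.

Elastic work ≈ ½ × (Pplat − PEEP) × Vt = 0.5 × (9 − 1) × 0.430 L = 0.5 × 8.0 × 0.430 = 1.72 L·cmH2O.
× 0.098 J/(L·cmH2O) → 0.1686 J.

0.17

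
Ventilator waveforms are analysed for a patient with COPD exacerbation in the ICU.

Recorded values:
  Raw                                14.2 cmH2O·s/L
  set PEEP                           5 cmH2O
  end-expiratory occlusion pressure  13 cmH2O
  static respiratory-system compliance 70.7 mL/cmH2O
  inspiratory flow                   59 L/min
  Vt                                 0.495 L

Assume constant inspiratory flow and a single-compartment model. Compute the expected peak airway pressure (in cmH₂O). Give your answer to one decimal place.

34.0

Flow: 59 L/min ÷ 60 = 0.9833 L/s.
Total PEEP = 13 cmH2O (set 5 + intrinsic 8); this is the baseline alveolar pressure.
Equation of motion (constant flow): PIP = Vt/C + R·V̇ + PEEP.
PIP = 495/70.7 + 14.2×0.9833 + 13 = 7.001 + 13.963 + 13 = 33.964 cmH2O.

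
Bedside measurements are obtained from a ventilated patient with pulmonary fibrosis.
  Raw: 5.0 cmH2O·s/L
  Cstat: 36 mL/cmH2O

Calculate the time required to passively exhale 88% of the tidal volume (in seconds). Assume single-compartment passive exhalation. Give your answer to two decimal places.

0.38

τ = R × C = 5.0 × 36 mL/cmH2O = 5.0 × 0.036 L/cmH2O = 0.18 s.
Exhaled fraction f = 1 − e^(−t/τ) → t = −τ·ln(1 − f) = −0.18·ln(0.12) = 0.3816 s.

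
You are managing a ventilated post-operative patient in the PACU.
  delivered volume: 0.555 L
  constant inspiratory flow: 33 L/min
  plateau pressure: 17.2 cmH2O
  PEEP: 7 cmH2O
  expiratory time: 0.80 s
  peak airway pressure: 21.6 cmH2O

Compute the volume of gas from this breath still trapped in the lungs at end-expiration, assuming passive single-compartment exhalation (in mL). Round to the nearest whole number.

Flow: 33 L/min ÷ 60 = 0.55 L/s.
R = (PIP − Pplat)/V̇ = (21.6 − 17.2) / 0.55 = 4.4/0.55 = 8.0 cmH2O·s/L.
C = Vt/(Pplat − PEEP) = 555.0 / (17.2 − 7) = 555.0/10.2 = 54.412 mL/cmH2O.
τ = R × C = 8.0 × 0.05441 L/cmH2O = 0.4353 s.
Fraction remaining = e^(−Te/τ) = e^(−0.80/0.4353) = 0.1592.
Trapped volume = 555.0 × 0.1592 = 88.356 mL.

88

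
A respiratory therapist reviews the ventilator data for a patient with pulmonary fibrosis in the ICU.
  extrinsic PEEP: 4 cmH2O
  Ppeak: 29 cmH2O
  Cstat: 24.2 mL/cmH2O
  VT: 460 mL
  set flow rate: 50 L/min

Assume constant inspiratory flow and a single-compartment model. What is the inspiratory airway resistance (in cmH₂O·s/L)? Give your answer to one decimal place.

7.2

Flow: 50 L/min ÷ 60 = 0.8333 L/s.
Equation of motion (constant flow): PIP = Vt/C + R·V̇ + PEEP.
R·V̇ = PIP − Vt/C − PEEP = 29 − 460/24.2 − 4 = 29 − 19.008 − 4 = 5.992 cmH2O.
R = 5.992 / 0.8333 = 7.191 cmH2O·s/L.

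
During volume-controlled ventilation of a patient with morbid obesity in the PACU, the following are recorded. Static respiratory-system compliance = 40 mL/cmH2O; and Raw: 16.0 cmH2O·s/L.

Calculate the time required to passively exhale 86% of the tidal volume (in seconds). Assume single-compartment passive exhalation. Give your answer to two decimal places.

τ = R × C = 16.0 × 40 mL/cmH2O = 16.0 × 0.040 L/cmH2O = 0.64 s.
Exhaled fraction f = 1 − e^(−t/τ) → t = −τ·ln(1 − f) = −0.64·ln(0.14) = 1.258 s.

1.26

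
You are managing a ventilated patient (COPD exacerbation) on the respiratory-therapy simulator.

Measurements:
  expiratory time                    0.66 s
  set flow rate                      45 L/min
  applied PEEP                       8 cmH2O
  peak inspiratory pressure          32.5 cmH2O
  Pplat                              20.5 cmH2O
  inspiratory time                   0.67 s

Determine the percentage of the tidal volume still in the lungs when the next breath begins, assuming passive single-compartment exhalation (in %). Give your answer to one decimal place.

35.8

Flow: 45 L/min ÷ 60 = 0.75 L/s.
Vt = flow × Ti = 0.75 L/s × 0.67 s × 1000 mL/L = 502.5 mL.
R = (PIP − Pplat)/V̇ = (32.5 − 20.5) / 0.75 = 12.0/0.75 = 16.0 cmH2O·s/L.
C = Vt/(Pplat − PEEP) = 502.5 / (20.5 − 8) = 502.5/12.5 = 40.2 mL/cmH2O.
τ = R × C = 16.0 × 0.0402 L/cmH2O = 0.6432 s.
Fraction remaining at end-expiration = e^(−Te/τ) = e^(−0.66/0.6432) = 0.3584 → 35.84%.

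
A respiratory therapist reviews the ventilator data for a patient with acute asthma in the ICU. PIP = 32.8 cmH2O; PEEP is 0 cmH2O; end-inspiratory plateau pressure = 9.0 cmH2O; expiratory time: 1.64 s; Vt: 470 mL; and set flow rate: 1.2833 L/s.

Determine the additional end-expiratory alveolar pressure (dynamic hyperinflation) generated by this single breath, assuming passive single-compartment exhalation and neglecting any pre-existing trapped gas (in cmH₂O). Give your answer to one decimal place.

R = (PIP − Pplat)/V̇ = (32.8 − 9.0) / 1.2833 = 23.8/1.2833 = 18.546 cmH2O·s/L.
C = Vt/(Pplat − PEEP) = 470.0 / (9.0 − 0) = 470.0/9.0 = 52.222 mL/cmH2O.
τ = R × C = 18.546 × 0.05222 L/cmH2O = 0.9685 s.
Fraction remaining = e^(−Te/τ) = e^(−1.64/0.9685) = 0.1839; trapped volume = 470.0 × 0.1839 = 86.433 mL.
Additional alveolar pressure from trapping ≈ V_trapped / C = 86.433 / 52.222 = 1.655 cmH2O.

1.7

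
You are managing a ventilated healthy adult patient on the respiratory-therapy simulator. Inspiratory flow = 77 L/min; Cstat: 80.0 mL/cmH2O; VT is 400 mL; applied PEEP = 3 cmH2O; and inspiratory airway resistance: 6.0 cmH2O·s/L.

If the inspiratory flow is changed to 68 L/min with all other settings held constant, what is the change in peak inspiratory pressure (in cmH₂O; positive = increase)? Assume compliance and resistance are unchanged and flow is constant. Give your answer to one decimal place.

-0.9

Flow: 77 L/min ÷ 60 = 1.2833 L/s.
New flow: 68 L/min ÷ 60 = 1.1333 L/s.
PIP = Vt/C + R·V̇ + PEEP (constant-flow equation of motion).
Only the resistive term changes: ΔPIP = R × ΔV̇ = 6.0 × (1.1333 − 1.2833) = 6.0 × -0.15 = -0.9 cmH2O.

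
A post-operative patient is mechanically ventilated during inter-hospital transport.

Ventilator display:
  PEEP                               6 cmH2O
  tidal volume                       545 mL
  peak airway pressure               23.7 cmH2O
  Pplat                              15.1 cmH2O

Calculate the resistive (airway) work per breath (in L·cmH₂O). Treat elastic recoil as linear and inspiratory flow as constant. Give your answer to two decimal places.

With constant inspiratory flow the resistive pressure is constant at PIP − Pplat = 23.7 − 15.1 = 8.6 cmH2O, so resistive work = 8.6 × 0.545 = 4.687 L·cmH2O.

4.69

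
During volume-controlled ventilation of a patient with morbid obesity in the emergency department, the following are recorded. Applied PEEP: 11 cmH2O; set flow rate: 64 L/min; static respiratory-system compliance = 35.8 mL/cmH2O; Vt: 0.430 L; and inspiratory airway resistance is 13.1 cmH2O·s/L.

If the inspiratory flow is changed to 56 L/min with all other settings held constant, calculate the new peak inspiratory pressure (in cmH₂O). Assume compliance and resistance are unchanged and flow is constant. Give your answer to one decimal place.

Flow: 64 L/min ÷ 60 = 1.0667 L/s.
New flow: 56 L/min ÷ 60 = 0.9333 L/s.
PIP = Vt/C + R·V̇ + PEEP (constant-flow equation of motion).
Only the resistive term changes: ΔPIP = R × ΔV̇ = 13.1 × (0.9333 − 1.0667) = 13.1 × -0.1334 = -1.748 cmH2O.
Original PIP = 430/35.8 + 13.1×1.0667 + 11 = 36.985 cmH2O; new PIP = 36.985 + (-1.748) = 35.237 cmH2O.

35.2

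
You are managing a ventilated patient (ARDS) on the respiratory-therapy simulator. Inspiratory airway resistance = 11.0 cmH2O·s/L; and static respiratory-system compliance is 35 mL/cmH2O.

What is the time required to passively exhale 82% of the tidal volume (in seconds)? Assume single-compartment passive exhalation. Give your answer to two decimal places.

0.66

τ = R × C = 11.0 × 35 mL/cmH2O = 11.0 × 0.035 L/cmH2O = 0.385 s.
Exhaled fraction f = 1 − e^(−t/τ) → t = −τ·ln(1 − f) = −0.385·ln(0.18) = 0.6602 s.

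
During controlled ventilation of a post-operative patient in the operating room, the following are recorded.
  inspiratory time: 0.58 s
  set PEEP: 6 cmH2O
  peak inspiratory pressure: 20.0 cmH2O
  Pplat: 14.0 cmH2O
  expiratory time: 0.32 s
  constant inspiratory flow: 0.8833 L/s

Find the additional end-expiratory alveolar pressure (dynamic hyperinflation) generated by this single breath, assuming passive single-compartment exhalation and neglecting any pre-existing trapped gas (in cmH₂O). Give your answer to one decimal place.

Vt = flow × Ti = 0.8833 L/s × 0.58 s × 1000 mL/L = 512.31 mL.
R = (PIP − Pplat)/V̇ = (20.0 − 14.0) / 0.8833 = 6.0/0.8833 = 6.793 cmH2O·s/L.
C = Vt/(Pplat − PEEP) = 512.31 / (14.0 − 6) = 512.31/8.0 = 64.039 mL/cmH2O.
τ = R × C = 6.793 × 0.06404 L/cmH2O = 0.435 s.
Fraction remaining = e^(−Te/τ) = e^(−0.32/0.435) = 0.4792; trapped volume = 512.31 × 0.4792 = 245.5 mL.
Additional alveolar pressure from trapping ≈ V_trapped / C = 245.5 / 64.039 = 3.834 cmH2O.

3.8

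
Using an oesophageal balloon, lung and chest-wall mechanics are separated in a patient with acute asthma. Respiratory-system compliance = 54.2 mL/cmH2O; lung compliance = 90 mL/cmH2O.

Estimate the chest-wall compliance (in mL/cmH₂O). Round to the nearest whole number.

136

1/Ccw = 1/Crs − 1/CL.
1/Ccw = 1/54.2 − 1/90 = 0.007339.
Ccw = 136.26 mL/cmH2O.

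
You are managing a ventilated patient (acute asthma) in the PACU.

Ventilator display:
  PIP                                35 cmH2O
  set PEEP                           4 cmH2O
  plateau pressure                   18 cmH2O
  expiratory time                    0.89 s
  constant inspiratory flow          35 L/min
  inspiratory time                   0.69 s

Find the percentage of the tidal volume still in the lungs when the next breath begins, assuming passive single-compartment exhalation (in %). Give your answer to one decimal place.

34.6

Flow: 35 L/min ÷ 60 = 0.5833 L/s.
Vt = flow × Ti = 0.5833 L/s × 0.69 s × 1000 mL/L = 402.48 mL.
R = (PIP − Pplat)/V̇ = (35 − 18) / 0.5833 = 17.0/0.5833 = 29.145 cmH2O·s/L.
C = Vt/(Pplat − PEEP) = 402.48 / (18 − 4) = 402.48/14.0 = 28.749 mL/cmH2O.
τ = R × C = 29.145 × 0.02875 L/cmH2O = 0.8379 s.
Fraction remaining at end-expiration = e^(−Te/τ) = e^(−0.89/0.8379) = 0.3457 → 34.57%.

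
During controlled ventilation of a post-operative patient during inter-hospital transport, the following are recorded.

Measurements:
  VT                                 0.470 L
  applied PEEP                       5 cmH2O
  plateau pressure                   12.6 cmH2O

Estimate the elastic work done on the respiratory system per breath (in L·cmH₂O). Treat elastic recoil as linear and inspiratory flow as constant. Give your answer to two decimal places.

1.79

Elastic work ≈ ½ × (Pplat − PEEP) × Vt = 0.5 × (12.6 − 5) × 0.470 L = 0.5 × 7.6 × 0.470 = 1.786 L·cmH2O.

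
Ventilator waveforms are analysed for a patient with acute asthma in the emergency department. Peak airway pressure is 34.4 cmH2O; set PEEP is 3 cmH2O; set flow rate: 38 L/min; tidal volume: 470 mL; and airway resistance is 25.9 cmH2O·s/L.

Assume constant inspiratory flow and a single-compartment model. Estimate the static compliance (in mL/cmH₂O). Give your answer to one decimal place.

31.3

Flow: 38 L/min ÷ 60 = 0.6333 L/s.
Equation of motion (constant flow): PIP = Vt/C + R·V̇ + PEEP.
Vt/C = PIP − R·V̇ − PEEP = 34.4 − 25.9×0.6333 − 3 = 34.4 − 16.402 − 3 = 14.998 cmH2O.
C = Vt / 14.998 = 470 / 14.998 = 31.338 mL/cmH2O.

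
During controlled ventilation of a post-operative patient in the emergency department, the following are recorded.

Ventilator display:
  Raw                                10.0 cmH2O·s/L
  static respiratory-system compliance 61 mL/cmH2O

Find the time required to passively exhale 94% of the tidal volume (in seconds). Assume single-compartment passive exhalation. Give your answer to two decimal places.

τ = R × C = 10.0 × 61 mL/cmH2O = 10.0 × 0.061 L/cmH2O = 0.61 s.
Exhaled fraction f = 1 − e^(−t/τ) → t = −τ·ln(1 − f) = −0.61·ln(0.06) = 1.716 s.

1.72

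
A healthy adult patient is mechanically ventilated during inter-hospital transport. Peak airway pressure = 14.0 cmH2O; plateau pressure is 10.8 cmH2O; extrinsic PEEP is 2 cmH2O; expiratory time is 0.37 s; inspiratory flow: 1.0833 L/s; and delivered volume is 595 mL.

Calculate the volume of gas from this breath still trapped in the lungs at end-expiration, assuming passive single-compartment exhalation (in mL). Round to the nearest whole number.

R = (PIP − Pplat)/V̇ = (14.0 − 10.8) / 1.0833 = 3.2/1.0833 = 2.954 cmH2O·s/L.
C = Vt/(Pplat − PEEP) = 595.0 / (10.8 − 2) = 595.0/8.8 = 67.614 mL/cmH2O.
τ = R × C = 2.954 × 0.06761 L/cmH2O = 0.1997 s.
Fraction remaining = e^(−Te/τ) = e^(−0.37/0.1997) = 0.1568.
Trapped volume = 595.0 × 0.1568 = 93.296 mL.

93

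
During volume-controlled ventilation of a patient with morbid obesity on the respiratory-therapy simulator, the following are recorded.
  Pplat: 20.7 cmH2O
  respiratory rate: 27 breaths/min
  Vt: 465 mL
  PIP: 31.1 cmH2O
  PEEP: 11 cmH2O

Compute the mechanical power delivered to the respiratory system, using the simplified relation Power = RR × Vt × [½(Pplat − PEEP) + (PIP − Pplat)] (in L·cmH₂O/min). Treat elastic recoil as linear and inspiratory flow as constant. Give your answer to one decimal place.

191.5

Per-breath work = Vt × [½(Pplat−PEEP) + (PIP−Pplat)] = 0.465 × [0.5×9.7 + 10.4] = 0.465 × 15.25 = 7.091 L·cmH2O.
Power = 27 × 7.091 = 191.46 L·cmH2O/min.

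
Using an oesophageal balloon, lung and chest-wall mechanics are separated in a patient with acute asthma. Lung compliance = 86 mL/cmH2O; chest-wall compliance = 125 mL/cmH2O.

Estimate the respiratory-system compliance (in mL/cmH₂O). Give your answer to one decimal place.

50.9

Lung and chest wall are elastances in series: 1/Crs = 1/CL + 1/Ccw.
1/Crs = 1/86 + 1/125 = 0.01963.
Crs = 50.942 mL/cmH2O.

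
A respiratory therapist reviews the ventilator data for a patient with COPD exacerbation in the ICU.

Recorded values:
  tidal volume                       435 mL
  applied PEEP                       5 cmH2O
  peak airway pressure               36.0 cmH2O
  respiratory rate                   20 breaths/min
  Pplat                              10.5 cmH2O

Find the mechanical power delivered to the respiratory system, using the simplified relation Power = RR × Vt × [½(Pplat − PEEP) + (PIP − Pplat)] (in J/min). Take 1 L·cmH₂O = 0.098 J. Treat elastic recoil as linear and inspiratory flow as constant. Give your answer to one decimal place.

Per-breath work = Vt × [½(Pplat−PEEP) + (PIP−Pplat)] = 0.435 × [0.5×5.5 + 25.5] = 0.435 × 28.25 = 12.289 L·cmH2O.
Power = 20 × 12.289 = 245.78 L·cmH2O/min.
× 0.098 J/(L·cmH2O) → 24.086 J/min.

24.1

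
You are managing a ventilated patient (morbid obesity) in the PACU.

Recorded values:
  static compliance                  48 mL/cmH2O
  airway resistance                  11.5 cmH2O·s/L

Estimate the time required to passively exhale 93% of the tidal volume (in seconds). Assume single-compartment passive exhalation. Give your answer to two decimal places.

τ = R × C = 11.5 × 48 mL/cmH2O = 11.5 × 0.048 L/cmH2O = 0.552 s.
Exhaled fraction f = 1 − e^(−t/τ) → t = −τ·ln(1 − f) = −0.552·ln(0.07) = 1.468 s.

1.47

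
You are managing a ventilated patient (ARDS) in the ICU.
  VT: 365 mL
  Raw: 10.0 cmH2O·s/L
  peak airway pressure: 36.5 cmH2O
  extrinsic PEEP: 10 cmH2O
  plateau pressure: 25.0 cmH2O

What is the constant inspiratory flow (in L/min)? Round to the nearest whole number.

flow = (PIP − Pplat) / Raw = (36.5 − 25.0) / 10.0 = 1.15 L/s × 60 = 69.0 L/min.

69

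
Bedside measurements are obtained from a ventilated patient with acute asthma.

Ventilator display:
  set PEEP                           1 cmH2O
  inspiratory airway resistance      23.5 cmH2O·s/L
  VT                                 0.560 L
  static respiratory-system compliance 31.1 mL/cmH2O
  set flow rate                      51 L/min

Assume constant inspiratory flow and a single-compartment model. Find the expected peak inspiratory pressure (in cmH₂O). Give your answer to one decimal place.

Flow: 51 L/min ÷ 60 = 0.85 L/s.
Equation of motion (constant flow): PIP = Vt/C + R·V̇ + PEEP.
PIP = 560/31.1 + 23.5×0.85 + 1 = 18.006 + 19.975 + 1 = 38.981 cmH2O.

39.0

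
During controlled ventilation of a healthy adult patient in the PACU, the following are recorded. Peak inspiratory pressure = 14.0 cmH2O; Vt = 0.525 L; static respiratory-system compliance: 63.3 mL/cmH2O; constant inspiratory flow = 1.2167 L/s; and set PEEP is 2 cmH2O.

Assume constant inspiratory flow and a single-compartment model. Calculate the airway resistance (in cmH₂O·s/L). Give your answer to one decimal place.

Equation of motion (constant flow): PIP = Vt/C + R·V̇ + PEEP.
R·V̇ = PIP − Vt/C − PEEP = 14.0 − 525/63.3 − 2 = 14.0 − 8.294 − 2 = 3.706 cmH2O.
R = 3.706 / 1.2167 = 3.046 cmH2O·s/L.

3.0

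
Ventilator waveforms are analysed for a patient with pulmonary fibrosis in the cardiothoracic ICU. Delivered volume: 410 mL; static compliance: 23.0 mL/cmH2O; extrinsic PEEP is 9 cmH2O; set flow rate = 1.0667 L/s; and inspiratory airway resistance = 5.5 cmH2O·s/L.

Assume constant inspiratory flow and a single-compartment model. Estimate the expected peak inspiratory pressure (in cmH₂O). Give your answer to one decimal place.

32.7

Equation of motion (constant flow): PIP = Vt/C + R·V̇ + PEEP.
PIP = 410/23.0 + 5.5×1.0667 + 9 = 17.826 + 5.867 + 9 = 32.693 cmH2O.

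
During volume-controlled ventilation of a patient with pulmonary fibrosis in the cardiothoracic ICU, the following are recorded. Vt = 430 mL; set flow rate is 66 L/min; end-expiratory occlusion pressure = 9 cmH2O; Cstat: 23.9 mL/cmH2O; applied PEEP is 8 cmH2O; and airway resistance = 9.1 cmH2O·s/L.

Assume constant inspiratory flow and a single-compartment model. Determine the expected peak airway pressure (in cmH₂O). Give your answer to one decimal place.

Flow: 66 L/min ÷ 60 = 1.1 L/s.
Total PEEP = 9 cmH2O (set 8 + intrinsic 1); this is the baseline alveolar pressure.
Equation of motion (constant flow): PIP = Vt/C + R·V̇ + PEEP.
PIP = 430/23.9 + 9.1×1.1 + 9 = 17.992 + 10.01 + 9 = 37.002 cmH2O.

37.0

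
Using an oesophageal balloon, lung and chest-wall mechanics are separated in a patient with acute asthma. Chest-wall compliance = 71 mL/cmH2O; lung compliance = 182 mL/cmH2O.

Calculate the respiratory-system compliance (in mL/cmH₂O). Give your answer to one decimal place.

51.1

Lung and chest wall are elastances in series: 1/Crs = 1/CL + 1/Ccw.
1/Crs = 1/182 + 1/71 = 0.01958.
Crs = 51.073 mL/cmH2O.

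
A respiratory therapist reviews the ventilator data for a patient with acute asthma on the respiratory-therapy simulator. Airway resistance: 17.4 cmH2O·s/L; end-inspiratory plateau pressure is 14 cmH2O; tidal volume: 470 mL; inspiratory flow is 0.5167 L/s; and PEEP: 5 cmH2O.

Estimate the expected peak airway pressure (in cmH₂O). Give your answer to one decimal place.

23.0

PIP = Pplat + Raw × flow = 14 + 17.4 × 0.5167 = 14 + 8.991 = 22.991 cmH2O.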